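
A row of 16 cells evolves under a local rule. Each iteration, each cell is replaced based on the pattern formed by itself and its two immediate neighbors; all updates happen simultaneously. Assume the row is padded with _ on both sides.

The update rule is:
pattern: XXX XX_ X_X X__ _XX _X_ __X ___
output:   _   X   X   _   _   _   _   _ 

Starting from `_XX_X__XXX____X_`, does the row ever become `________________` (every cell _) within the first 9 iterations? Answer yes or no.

yes

__XX_____X______
___X____________
________________
all cells are _ at iteration 3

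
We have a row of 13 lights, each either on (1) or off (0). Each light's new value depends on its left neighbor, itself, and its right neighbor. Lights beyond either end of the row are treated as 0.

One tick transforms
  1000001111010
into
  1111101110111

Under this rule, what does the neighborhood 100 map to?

At position 1 the neighborhood is 100; the next row has 1 there.

1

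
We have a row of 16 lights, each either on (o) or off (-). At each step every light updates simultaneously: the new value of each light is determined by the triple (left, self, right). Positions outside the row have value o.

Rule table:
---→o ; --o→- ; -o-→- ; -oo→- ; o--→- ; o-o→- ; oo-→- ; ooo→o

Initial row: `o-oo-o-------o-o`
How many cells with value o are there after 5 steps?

-------ooooo----
-ooooo--ooo--oo-
--ooo----o------
---o--oo---oooo-
-o-------o--oo--
count of o: 4

4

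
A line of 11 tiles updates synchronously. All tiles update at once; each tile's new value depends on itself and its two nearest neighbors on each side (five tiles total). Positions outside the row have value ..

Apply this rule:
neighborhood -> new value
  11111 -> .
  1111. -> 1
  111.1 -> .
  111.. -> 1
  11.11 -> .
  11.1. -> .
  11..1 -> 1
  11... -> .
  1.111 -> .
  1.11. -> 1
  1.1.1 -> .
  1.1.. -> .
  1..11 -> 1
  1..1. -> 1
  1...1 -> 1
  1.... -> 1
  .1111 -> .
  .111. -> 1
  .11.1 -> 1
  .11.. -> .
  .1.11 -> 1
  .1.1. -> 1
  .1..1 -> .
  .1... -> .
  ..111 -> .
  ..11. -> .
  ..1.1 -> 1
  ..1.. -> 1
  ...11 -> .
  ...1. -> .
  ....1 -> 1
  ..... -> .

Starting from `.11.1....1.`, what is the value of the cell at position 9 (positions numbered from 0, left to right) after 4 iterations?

.

..1...11.1.
1.1.1..1...
11.1..11.1.
.1...1.1...
position 9 holds .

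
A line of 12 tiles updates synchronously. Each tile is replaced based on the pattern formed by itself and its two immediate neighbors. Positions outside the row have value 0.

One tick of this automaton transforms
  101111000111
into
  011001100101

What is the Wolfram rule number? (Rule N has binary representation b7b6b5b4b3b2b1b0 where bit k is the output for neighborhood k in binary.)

120

position 3: 111 → 0  (bit 7 = 0)
position 5: 110 → 1  (bit 6 = 1)
position 1: 101 → 1  (bit 5 = 1)
position 6: 100 → 1  (bit 4 = 1)
position 2: 011 → 1  (bit 3 = 1)
position 0: 010 → 0  (bit 2 = 0)
position 8: 001 → 0  (bit 1 = 0)
position 7: 000 → 0  (bit 0 = 0)
bits b7..b0 = 01111000 = 120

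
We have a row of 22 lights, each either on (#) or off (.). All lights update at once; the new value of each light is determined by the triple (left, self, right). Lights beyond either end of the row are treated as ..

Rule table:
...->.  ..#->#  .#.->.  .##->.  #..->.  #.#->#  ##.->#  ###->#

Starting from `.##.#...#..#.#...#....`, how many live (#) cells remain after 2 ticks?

tick 1: #.##...#..#.#...#.....
tick 2: .#.#..#..#.#...#......
count of #: 6

6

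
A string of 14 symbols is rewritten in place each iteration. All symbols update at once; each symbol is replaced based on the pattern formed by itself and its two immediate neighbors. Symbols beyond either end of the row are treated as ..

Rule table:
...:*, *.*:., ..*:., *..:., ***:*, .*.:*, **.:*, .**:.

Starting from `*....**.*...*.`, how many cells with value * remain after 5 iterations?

*.**..*.*.*.*.
*..*..*.*.*.*.
*..*..*.*.*.*.  (fixed point — unchanged through iteration 5)
count of *: 6

6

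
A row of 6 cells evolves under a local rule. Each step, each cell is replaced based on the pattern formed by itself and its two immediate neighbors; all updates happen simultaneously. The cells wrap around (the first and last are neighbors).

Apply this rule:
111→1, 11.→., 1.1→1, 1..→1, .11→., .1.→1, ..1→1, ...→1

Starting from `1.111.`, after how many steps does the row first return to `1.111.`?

2

step 1: 11.1.1
step 2: 1.111.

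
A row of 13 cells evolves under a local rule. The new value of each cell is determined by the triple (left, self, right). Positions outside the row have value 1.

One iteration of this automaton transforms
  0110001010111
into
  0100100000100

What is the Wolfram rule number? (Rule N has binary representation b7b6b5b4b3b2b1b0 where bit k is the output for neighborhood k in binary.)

9

position 11: 111 → 0  (bit 7 = 0)
position 2: 110 → 0  (bit 6 = 0)
position 0: 101 → 0  (bit 5 = 0)
position 3: 100 → 0  (bit 4 = 0)
position 1: 011 → 1  (bit 3 = 1)
position 6: 010 → 0  (bit 2 = 0)
position 5: 001 → 0  (bit 1 = 0)
position 4: 000 → 1  (bit 0 = 1)
bits b7..b0 = 00001001 = 9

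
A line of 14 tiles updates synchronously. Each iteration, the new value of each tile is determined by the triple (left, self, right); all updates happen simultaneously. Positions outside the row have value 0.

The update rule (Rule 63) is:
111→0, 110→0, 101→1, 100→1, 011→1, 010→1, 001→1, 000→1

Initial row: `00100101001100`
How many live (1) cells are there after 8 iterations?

1

11111111111011
10000000000110
11111111111101
10000000000011
11111111111110
10000000000001
11111111111111
10000000000000
count of 1: 1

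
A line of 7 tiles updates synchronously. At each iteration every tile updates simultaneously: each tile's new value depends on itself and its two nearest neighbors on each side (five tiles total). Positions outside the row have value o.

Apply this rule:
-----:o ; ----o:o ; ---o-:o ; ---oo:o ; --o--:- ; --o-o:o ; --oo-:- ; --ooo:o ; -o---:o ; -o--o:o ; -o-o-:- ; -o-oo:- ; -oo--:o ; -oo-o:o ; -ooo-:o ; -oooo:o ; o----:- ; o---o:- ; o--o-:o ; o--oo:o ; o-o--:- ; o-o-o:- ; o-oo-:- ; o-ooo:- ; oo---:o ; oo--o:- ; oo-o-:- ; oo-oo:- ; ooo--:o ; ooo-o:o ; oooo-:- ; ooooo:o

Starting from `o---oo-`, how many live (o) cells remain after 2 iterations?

1

iteration 1: oo-o-o-
iteration 2: -o-----
count of o: 1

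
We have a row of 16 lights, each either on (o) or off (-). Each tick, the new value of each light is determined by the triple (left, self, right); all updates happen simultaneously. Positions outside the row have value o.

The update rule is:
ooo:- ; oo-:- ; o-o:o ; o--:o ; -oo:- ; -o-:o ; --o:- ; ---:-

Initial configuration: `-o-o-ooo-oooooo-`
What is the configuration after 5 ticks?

ooo----oo---o---

ooooo---o------o
-----o--oo------
o----oo---o-----
-o-----o--oo----
ooo----oo---o---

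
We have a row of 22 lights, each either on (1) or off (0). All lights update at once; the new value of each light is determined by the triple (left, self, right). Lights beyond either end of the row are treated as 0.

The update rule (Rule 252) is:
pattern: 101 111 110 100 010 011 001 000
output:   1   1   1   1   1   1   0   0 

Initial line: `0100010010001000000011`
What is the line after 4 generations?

0111111111111111100011

generation 1: 0110011011001100000011
generation 2: 0111011111101110000011
generation 3: 0111111111111111000011
generation 4: 0111111111111111100011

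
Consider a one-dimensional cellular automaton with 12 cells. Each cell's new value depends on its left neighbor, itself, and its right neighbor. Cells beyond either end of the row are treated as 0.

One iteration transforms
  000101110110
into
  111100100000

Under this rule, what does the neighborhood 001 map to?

1

At position 2 the neighborhood is 001; the next row has 1 there.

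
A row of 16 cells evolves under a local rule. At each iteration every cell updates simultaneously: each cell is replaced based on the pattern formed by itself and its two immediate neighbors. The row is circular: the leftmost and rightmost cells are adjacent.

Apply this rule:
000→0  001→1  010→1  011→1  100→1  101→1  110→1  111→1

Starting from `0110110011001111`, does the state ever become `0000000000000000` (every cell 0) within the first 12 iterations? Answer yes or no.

no

iteration 1: 1111111111111111
iteration 2: 1111111111111111  (fixed point — unchanged through iteration 12)
iteration 12 is 1111111111111111, still not uniform 0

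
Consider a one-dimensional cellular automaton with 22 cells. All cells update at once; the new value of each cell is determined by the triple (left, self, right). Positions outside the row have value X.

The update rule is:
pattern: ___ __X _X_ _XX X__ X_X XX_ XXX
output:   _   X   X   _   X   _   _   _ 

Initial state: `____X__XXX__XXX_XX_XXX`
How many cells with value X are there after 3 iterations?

9

X__XXXX___XX__________
_XX____X_X__X________X
___X__XX_XXXXX______X_
count of X: 9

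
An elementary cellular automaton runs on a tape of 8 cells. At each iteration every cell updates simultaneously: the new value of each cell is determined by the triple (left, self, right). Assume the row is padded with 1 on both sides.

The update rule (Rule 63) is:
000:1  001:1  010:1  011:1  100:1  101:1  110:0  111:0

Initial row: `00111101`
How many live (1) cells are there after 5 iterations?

iteration 1: 11100011
iteration 2: 00011110
iteration 3: 11110001
iteration 4: 00001111
iteration 5: 11111000
count of 1: 5

5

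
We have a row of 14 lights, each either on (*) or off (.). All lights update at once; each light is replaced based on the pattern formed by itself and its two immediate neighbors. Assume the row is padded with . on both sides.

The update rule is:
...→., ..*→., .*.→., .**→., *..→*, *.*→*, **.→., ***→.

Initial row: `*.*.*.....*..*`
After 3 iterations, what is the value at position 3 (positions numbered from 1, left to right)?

.*.*.*.....*..
..*.*.*.....*.
...*.*.*.....*
position 3 holds .

.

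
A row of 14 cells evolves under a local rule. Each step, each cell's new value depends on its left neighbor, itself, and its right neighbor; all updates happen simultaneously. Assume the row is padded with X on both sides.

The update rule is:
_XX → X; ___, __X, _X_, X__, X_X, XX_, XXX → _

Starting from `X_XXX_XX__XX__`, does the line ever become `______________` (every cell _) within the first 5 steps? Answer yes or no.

__X___X___X___
______________
all cells are _ at step 2

yes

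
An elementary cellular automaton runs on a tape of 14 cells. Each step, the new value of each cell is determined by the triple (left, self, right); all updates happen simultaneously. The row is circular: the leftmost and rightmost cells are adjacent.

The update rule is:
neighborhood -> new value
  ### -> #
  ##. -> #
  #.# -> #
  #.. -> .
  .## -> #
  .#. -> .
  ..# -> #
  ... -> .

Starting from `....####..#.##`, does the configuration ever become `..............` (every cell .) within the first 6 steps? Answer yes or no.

...#####.#.###
..#######.####
.#############
##############
##############  (fixed point — unchanged through step 6)
step 6 is ##############, still not uniform .

no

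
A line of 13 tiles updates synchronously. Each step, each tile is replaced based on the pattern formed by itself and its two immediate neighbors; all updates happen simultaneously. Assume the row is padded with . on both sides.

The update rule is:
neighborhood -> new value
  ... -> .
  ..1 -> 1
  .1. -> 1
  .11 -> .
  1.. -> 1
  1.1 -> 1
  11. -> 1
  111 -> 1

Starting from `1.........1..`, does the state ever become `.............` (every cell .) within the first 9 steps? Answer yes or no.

11.......111.
.11.....1.111
1.11...111.11
11.11.1.111.1
.11.1111.1111
1.11.1111.111
11.11.1111.11
.11.11.1111.1
1.11.11.11111
step 9 is 1.11.11.11111, still not uniform .

no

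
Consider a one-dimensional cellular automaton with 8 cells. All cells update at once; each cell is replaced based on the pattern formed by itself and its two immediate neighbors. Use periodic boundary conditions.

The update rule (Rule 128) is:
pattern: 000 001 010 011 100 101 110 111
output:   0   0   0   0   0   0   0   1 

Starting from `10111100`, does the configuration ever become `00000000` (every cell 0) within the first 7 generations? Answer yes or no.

00011000
00000000
all cells are 0 at generation 2

yes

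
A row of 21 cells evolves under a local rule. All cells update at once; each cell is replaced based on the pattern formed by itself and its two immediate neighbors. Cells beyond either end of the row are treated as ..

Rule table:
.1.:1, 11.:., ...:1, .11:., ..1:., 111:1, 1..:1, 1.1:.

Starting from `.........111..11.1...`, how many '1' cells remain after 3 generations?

generation 1: 11111111..1.1....1111
generation 2: .111111.1.1.1111..11.
generation 3: ..1111..1.1..11.1...1
count of 1: 10

10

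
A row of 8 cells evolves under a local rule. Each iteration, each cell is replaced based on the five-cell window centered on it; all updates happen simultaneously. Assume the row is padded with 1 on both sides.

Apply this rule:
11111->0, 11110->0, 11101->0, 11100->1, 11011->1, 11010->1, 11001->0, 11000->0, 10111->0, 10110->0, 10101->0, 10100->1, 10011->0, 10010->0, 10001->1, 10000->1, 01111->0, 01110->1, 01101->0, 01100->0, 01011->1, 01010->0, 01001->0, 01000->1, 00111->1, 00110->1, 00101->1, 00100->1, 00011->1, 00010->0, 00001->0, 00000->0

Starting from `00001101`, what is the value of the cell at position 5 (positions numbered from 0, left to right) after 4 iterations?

iteration 1: 01011010
iteration 2: 10100101
iteration 3: 01100110
iteration 4: 10000101
position 5 holds 1

1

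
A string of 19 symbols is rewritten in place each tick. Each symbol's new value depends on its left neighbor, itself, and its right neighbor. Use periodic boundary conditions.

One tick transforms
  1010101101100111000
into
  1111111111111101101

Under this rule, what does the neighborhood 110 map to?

1

At position 7 the neighborhood is 110; the next row has 1 there.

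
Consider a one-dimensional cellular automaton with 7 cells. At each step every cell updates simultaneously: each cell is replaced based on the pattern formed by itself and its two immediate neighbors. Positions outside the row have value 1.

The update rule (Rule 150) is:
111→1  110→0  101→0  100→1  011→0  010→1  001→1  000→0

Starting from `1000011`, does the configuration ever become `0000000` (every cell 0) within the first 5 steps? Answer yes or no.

no

0100101
0111100
0011011
1100001
1010010
step 5 is 1010010, still not uniform 0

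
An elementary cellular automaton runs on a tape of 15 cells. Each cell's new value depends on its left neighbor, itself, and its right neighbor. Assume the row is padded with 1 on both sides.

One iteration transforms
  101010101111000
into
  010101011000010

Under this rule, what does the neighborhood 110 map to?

0

At position 0 the neighborhood is 110; the next row has 0 there.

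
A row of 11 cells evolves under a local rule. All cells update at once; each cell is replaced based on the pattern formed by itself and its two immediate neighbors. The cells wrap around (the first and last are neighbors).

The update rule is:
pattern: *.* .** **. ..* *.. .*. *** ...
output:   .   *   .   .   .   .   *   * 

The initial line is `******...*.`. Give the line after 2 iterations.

*****..*...
****.....*.

****.....*.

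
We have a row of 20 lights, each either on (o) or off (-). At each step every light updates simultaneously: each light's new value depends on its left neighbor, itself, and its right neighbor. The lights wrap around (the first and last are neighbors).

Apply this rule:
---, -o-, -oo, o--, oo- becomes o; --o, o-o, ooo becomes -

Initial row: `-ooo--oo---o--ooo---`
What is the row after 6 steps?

-o-oo-oooo-oo-o-oooo
-o-oo-o--o-oo-o-o--o
-o-oo-oo-o-oo-o-oo-o
-o-oo-oo-o-oo-o-oo-o  (fixed point — unchanged through step 6)

-o-oo-oo-o-oo-o-oo-o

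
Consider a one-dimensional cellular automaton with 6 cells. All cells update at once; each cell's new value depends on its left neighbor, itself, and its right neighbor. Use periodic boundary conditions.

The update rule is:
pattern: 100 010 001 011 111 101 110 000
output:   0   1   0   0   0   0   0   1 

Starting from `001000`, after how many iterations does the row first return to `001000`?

iteration 1: 101011
iteration 2: 001000

2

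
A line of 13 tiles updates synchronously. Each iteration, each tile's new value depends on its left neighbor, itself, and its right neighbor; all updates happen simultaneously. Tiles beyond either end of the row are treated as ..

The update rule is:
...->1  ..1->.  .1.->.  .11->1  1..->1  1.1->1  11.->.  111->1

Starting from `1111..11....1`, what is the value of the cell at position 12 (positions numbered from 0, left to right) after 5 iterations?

.

111.1.1.111..
11.1.1.111.11
1.1.1.111.11.
.1.1.111.11.1
..1.111.11.1.
position 12 holds .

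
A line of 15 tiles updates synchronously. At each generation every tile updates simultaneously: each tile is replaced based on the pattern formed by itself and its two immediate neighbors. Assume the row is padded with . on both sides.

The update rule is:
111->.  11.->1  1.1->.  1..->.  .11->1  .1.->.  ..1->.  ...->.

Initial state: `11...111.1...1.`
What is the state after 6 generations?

11...1.1.......
11.............
11.............  (fixed point — unchanged through generation 6)

11.............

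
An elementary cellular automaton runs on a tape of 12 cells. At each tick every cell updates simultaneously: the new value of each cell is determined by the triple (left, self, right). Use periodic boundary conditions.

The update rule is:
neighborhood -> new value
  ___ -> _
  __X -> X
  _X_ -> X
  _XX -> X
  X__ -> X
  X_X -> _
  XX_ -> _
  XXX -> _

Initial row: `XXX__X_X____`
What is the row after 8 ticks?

X__XXX_XX__X
_XXX___X_XXX
_X__X_XX_X__
XXXXX_X__XX_
X_____XXXX__
XX___XX___XX
__X_XX_X_XX_
_XX_X__X_X_X

_XX_X__X_X_X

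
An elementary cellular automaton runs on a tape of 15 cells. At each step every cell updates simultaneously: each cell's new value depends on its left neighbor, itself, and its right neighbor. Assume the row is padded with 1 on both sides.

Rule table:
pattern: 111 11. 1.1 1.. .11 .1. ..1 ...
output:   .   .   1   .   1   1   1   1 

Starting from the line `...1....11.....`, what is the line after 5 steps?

11...11..1111.1

.111.1111..1111
11..11....11...
...11..1111..11
.111..11....11.
11...11..1111.1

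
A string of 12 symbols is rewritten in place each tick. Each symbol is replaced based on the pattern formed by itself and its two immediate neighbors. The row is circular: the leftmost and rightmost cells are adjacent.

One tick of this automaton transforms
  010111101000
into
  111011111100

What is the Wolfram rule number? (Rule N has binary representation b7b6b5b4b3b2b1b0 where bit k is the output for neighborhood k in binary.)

position 4: 111 → 1  (bit 7 = 1)
position 6: 110 → 1  (bit 6 = 1)
position 2: 101 → 1  (bit 5 = 1)
position 9: 100 → 1  (bit 4 = 1)
position 3: 011 → 0  (bit 3 = 0)
position 1: 010 → 1  (bit 2 = 1)
position 0: 001 → 1  (bit 1 = 1)
position 10: 000 → 0  (bit 0 = 0)
bits b7..b0 = 11110110 = 246

246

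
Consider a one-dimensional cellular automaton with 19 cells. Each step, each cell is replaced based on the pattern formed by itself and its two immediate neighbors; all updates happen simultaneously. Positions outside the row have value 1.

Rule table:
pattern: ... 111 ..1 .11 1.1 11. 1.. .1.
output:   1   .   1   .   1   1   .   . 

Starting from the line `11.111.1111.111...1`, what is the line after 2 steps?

1.1.1.1.11.1.1.1.11

.11..11...11..1.11.
1.1.1.1.11.1.1.1.11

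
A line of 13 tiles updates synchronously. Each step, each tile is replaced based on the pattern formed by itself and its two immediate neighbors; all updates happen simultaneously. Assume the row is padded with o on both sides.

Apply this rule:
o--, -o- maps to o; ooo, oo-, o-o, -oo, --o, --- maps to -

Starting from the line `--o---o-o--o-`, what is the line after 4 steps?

step 1: o-oo--o-oo-o-
step 2: ----o-o----o-
step 3: o---o-oo---o-
step 4: -o--o---o--o-

-o--o---o--o-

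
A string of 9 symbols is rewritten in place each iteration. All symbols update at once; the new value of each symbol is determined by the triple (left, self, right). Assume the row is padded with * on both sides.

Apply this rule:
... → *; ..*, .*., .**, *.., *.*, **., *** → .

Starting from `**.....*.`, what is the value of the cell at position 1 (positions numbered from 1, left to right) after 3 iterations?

.

...***...
.*.....*.
...***...
position 1 holds .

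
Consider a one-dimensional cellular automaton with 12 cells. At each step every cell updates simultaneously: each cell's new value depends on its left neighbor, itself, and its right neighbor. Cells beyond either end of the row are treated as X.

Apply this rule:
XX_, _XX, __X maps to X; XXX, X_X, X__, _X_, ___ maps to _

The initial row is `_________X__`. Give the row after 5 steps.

step 1: ________X__X
step 2: _______X__XX
step 3: ______X__XX_
step 4: _____X__XXX_
step 5: ____X__XX_X_

____X__XX_X_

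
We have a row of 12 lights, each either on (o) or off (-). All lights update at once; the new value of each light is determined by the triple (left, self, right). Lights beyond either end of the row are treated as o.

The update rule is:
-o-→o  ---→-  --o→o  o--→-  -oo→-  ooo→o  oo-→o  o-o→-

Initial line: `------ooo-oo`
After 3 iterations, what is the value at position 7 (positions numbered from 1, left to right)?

-

-----o-oo--o
----oo--o-o-
---o-o-oo-o-
position 7 holds -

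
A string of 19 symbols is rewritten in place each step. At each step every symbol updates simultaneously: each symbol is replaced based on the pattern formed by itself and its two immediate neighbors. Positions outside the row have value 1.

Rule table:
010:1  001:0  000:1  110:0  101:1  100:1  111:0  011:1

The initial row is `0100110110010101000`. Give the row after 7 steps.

1110101101011111110
0001111011110000001
1101000110001111101
0011110101101000011
1010001111011111010
0111101000110000111
1100011110101110100

1100011110101110100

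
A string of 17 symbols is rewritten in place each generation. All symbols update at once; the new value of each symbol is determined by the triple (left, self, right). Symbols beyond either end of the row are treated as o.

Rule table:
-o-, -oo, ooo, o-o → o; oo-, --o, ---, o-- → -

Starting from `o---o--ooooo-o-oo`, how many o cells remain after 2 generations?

10

generation 1: ----o--oooo-ooooo
generation 2: ----o--ooo-oooooo
count of o: 10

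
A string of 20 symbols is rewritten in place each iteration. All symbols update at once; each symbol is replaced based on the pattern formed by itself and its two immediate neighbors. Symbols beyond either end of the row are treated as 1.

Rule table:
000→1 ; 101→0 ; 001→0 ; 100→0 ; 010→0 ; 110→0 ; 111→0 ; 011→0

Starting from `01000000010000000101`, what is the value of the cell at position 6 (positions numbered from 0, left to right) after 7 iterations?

00011111000111110000
01000000010000000110
00011111000111110000  (repeats iteration 1; period 2)
iteration 7: 00011111000111110000
position 6 holds 1

1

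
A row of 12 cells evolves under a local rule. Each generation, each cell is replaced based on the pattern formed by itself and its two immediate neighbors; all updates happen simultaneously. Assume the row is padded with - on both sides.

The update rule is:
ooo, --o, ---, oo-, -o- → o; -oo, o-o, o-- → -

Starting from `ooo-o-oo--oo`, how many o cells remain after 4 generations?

-oo-o--o-o-o
o-o-o-oo-o-o
o-o-o--o-o-o
o-o-o-oo-o-o
count of o: 7

7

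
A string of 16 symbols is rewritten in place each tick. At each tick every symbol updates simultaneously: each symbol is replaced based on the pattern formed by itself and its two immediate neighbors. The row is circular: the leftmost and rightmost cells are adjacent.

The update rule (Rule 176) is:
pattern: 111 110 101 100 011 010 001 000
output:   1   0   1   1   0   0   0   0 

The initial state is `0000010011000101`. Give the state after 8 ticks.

0100010100000100

1000001000100010
0100000100010001
1010000010001000
0101000001000100
0010100000100010
0001010000010001
1000101000001000
0100010100000100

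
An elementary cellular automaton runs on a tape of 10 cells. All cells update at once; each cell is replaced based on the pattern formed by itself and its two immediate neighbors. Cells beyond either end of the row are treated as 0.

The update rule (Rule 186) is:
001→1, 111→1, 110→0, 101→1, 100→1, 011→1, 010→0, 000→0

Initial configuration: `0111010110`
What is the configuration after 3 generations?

1010110101

1110101101
1101011010
1010110101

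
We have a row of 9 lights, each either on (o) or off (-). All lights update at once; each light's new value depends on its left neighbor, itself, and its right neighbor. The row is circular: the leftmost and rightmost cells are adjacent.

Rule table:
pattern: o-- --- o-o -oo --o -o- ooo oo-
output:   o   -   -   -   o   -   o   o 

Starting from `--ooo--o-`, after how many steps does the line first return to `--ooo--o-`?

36

-o-oooo-o
----ooo--
---o-ooo-
--o---ooo
oo-o-o-oo
oo------o
ooo----o-
-ooo--o--
o-oooo-o-
---ooo---
--o-ooo--
-o---ooo-
o-o-o-ooo
o------oo
oo----o-o
ooo--o---
-oooo-o-o
--ooo----
-o-ooo---
o---ooo--
-o-o-oooo
------ooo
o----o-oo
oo--o---o
oooo-o-o-
-ooo-----
o-ooo----
---ooo--o
o-o-oooo-
-----ooo-
----o-ooo
o--o---oo
ooo-o-o-o
ooo------
-ooo----o
--ooo--o-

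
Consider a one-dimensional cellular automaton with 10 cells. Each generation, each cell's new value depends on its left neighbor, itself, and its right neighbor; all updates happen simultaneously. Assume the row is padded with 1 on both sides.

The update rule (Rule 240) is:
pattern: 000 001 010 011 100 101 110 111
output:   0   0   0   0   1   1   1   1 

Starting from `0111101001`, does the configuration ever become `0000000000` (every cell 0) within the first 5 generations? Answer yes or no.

no

generation 1: 1011110100
generation 2: 1101111010
generation 3: 1110111101
generation 4: 1111011110
generation 5: 1111101111
generation 5 is 1111101111, still not uniform 0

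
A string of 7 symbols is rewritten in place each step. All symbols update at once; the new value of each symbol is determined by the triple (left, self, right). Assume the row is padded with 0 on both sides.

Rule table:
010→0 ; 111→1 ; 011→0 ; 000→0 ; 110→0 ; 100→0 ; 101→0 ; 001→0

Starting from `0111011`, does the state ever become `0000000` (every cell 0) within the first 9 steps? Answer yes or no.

step 1: 0010000
step 2: 0000000
all cells are 0 at step 2

yes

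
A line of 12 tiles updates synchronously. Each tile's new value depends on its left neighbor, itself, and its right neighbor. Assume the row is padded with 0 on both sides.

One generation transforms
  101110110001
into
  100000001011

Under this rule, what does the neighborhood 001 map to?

At position 10 the neighborhood is 001; the next row has 1 there.

1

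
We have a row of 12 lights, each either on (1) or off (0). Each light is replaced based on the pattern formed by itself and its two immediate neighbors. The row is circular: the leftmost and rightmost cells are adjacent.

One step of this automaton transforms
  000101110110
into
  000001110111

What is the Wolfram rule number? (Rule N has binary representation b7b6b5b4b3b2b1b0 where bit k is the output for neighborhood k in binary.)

216

position 6: 111 → 1  (bit 7 = 1)
position 7: 110 → 1  (bit 6 = 1)
position 4: 101 → 0  (bit 5 = 0)
position 11: 100 → 1  (bit 4 = 1)
position 5: 011 → 1  (bit 3 = 1)
position 3: 010 → 0  (bit 2 = 0)
position 2: 001 → 0  (bit 1 = 0)
position 0: 000 → 0  (bit 0 = 0)
bits b7..b0 = 11011000 = 216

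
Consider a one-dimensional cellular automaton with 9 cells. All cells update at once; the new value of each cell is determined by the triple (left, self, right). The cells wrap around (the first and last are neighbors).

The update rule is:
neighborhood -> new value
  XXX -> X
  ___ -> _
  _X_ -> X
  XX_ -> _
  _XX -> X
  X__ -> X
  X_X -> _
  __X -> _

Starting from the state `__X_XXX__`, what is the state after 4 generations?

__X_XX_X_
__X_X__XX
X_X_XX_X_
X_X_X__X_

X_X_X__X_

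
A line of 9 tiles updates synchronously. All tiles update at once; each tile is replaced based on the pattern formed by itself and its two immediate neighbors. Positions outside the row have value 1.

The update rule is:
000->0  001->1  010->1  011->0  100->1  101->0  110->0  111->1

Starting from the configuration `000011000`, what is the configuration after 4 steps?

110110001

100100101
011111100
001111011
110110001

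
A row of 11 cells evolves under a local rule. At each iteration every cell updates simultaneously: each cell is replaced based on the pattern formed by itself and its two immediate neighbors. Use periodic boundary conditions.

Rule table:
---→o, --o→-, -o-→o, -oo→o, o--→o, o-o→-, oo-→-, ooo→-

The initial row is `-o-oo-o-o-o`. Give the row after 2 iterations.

iteration 1: -o-o--o-o-o
iteration 2: -o-oo-o-o-o

-o-oo-o-o-o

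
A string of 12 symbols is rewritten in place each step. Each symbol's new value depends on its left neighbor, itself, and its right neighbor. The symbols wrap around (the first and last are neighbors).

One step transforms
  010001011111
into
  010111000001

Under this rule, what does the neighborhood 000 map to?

1

At position 3 the neighborhood is 000; the next row has 1 there.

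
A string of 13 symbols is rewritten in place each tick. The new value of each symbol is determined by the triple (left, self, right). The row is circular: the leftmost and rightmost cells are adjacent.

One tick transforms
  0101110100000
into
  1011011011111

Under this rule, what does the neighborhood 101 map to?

1

At position 2 the neighborhood is 101; the next row has 1 there.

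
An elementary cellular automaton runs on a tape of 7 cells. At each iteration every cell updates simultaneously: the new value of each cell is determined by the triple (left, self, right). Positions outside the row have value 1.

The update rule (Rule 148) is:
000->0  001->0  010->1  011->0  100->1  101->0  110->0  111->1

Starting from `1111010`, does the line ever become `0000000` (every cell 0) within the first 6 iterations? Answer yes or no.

iteration 1: 1110010
iteration 2: 1101010
iteration 3: 1001010
iteration 4: 0101010
iteration 5: 0101010  (fixed point — unchanged through iteration 6)
iteration 6 is 0101010, still not uniform 0

no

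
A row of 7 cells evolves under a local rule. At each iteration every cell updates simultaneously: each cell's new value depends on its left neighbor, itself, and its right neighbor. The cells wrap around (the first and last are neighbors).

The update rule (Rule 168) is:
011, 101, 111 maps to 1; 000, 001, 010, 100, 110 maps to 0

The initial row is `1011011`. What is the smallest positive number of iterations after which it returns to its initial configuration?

iteration 1: 0110111
iteration 2: 1101110
iteration 3: 1011101
iteration 4: 0111011
iteration 5: 1110110
iteration 6: 1101101
iteration 7: 1011011

7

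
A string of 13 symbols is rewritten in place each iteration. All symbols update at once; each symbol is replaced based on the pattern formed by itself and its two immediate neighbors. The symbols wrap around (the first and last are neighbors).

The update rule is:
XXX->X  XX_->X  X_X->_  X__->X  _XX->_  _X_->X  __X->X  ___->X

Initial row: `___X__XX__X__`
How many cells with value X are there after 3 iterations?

12

XXXXXX_XXXXXX
XXXXXX__XXXXX
XXXXXXXX_XXXX
count of X: 12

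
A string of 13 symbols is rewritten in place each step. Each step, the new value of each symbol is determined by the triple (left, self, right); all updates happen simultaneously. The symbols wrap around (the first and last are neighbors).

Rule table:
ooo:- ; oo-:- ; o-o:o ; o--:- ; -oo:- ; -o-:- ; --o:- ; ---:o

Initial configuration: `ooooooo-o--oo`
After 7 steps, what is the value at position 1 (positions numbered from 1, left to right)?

-------o-----
oooooo---oooo
-------o-----  (repeats step 1; period 2)
step 7: -------o-----
position 1 holds -

-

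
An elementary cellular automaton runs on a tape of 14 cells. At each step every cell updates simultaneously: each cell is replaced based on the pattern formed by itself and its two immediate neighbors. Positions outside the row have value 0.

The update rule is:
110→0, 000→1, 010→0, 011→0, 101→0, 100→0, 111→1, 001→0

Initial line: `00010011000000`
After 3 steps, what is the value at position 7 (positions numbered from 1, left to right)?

1

11000000011111
00011111001110
11001110000100
position 7 holds 1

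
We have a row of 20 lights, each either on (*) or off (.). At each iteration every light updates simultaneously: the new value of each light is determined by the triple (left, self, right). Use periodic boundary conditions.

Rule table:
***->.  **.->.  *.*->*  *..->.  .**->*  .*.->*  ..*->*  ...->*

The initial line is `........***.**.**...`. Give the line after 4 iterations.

*..........**..**..*

*********..**.**..**
..........**.**..**.
***********.**..**..
*..........**..**..*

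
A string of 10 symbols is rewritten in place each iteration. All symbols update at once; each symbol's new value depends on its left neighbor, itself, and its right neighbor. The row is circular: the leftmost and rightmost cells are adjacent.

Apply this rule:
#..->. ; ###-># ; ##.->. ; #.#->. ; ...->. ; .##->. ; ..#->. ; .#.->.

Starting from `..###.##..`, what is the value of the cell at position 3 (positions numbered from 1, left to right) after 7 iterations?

iteration 1: ...#......
iteration 2: ..........
iteration 3: ..........  (fixed point — unchanged through iteration 7)
position 3 holds .

.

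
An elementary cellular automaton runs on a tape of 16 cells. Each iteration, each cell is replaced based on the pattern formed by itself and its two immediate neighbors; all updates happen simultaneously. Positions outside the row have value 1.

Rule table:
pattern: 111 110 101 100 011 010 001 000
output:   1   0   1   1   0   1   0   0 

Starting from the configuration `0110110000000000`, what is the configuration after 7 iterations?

1001001000000000
0101101100000000
1110010010000000
1101011011000000
1011100100100000
0101010110110000
1111111001001000

1111111001001000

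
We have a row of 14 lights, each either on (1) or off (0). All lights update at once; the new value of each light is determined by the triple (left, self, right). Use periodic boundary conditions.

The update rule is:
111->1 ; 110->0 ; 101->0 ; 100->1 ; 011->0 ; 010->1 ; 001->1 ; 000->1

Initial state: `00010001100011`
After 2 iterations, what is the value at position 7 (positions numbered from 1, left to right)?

0

iteration 1: 11111110011100
iteration 2: 01111101101011
position 7 holds 0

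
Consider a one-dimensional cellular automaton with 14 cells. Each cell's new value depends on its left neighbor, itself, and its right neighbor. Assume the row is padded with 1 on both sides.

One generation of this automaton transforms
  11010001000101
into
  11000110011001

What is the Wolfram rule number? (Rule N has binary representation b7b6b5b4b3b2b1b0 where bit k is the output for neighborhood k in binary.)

203

position 0: 111 → 1  (bit 7 = 1)
position 1: 110 → 1  (bit 6 = 1)
position 2: 101 → 0  (bit 5 = 0)
position 4: 100 → 0  (bit 4 = 0)
position 13: 011 → 1  (bit 3 = 1)
position 3: 010 → 0  (bit 2 = 0)
position 6: 001 → 1  (bit 1 = 1)
position 5: 000 → 1  (bit 0 = 1)
bits b7..b0 = 11001011 = 203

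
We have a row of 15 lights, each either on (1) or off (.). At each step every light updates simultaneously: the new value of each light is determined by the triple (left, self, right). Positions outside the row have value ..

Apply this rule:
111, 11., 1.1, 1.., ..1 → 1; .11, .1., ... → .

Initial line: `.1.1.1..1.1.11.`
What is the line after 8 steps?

.1.1.1.1.1.1.11

step 1: 1.1.1.11.1.1.11
step 2: .1.1.1.11.1.1.1
step 3: 1.1.1.1.11.1.1.
step 4: .1.1.1.1.11.1.1
step 5: 1.1.1.1.1.11.1.
step 6: .1.1.1.1.1.11.1
step 7: 1.1.1.1.1.1.11.
step 8: .1.1.1.1.1.1.11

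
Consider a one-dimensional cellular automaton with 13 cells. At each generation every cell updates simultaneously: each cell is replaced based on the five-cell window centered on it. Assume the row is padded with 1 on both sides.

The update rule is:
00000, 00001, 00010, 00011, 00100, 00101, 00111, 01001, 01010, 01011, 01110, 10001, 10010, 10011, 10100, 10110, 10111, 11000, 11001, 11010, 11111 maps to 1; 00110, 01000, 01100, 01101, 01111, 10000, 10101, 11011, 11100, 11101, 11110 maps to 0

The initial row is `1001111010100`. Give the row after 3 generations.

generation 1: 0111000101111
generation 2: 0110111111011
generation 3: 0100101100010

0100101100010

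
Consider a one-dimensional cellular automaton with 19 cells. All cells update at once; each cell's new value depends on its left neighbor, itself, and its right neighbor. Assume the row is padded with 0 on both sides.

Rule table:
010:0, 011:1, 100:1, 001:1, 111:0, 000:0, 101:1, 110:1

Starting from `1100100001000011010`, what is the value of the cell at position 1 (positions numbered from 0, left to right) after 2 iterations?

0

1111010010100111101
1001101101011100110
position 1 holds 0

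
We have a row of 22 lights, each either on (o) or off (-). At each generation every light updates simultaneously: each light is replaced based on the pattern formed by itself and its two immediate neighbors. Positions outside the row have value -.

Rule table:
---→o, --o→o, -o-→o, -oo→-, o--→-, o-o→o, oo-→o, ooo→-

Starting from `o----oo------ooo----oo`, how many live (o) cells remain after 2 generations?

13

o-ooo-o-ooooo--o-ooo-o
oo--oooo----o-ooo--ooo
count of o: 13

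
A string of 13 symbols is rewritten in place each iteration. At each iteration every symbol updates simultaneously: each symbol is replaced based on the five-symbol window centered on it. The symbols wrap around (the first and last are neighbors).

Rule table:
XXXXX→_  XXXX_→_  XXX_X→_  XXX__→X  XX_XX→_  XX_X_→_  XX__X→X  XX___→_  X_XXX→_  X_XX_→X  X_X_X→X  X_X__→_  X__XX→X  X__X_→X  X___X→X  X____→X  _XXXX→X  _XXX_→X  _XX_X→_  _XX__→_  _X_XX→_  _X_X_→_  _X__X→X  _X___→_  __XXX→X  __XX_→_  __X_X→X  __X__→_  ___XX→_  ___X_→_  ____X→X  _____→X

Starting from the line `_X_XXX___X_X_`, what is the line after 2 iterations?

XXXX___X__XXX

XX__XX_X_X__X
XXXX___X__XXX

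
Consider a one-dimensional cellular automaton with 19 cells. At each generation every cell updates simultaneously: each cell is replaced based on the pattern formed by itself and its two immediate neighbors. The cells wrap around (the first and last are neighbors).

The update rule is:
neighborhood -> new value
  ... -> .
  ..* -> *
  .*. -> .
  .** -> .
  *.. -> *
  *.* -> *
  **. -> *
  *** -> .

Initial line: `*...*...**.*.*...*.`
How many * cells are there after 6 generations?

10

.*.*.*.*.**.*.*.*.*
*.*.*.*.*.**.*.*.*.
.*.*.*.*.*.**.*.*.*
*.*.*.*.*.*.**.*.*.
.*.*.*.*.*.*.**.*.*
*.*.*.*.*.*.*.**.*.
count of *: 10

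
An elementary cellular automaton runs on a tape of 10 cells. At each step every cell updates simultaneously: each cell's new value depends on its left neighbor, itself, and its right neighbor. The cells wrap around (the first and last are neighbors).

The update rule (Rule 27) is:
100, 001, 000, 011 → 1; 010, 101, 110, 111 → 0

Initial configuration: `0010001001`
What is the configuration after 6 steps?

1101110110
1001000100
0110111011
0100100010
1011011101
0010010001

0010010001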